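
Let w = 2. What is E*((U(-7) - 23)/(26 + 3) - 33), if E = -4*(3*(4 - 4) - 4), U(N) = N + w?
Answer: -15760/29 ≈ -543.45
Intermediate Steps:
U(N) = 2 + N (U(N) = N + 2 = 2 + N)
E = 16 (E = -4*(3*0 - 4) = -4*(0 - 4) = -4*(-4) = 16)
E*((U(-7) - 23)/(26 + 3) - 33) = 16*(((2 - 7) - 23)/(26 + 3) - 33) = 16*((-5 - 23)/29 - 33) = 16*(-28*1/29 - 33) = 16*(-28/29 - 33) = 16*(-985/29) = -15760/29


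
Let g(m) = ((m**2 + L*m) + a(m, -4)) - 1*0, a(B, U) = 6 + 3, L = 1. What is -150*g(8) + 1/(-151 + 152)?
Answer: -12149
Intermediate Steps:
a(B, U) = 9
g(m) = 9 + m + m**2 (g(m) = ((m**2 + 1*m) + 9) - 1*0 = ((m**2 + m) + 9) + 0 = ((m + m**2) + 9) + 0 = (9 + m + m**2) + 0 = 9 + m + m**2)
-150*g(8) + 1/(-151 + 152) = -150*(9 + 8 + 8**2) + 1/(-151 + 152) = -150*(9 + 8 + 64) + 1/1 = -150*81 + 1 = -12150 + 1 = -12149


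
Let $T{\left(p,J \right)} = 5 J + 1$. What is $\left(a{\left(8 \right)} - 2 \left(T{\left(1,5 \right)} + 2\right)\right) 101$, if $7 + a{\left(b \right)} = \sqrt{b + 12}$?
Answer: $-6363 + 202 \sqrt{5} \approx -5911.3$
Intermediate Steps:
$a{\left(b \right)} = -7 + \sqrt{12 + b}$ ($a{\left(b \right)} = -7 + \sqrt{b + 12} = -7 + \sqrt{12 + b}$)
$T{\left(p,J \right)} = 1 + 5 J$
$\left(a{\left(8 \right)} - 2 \left(T{\left(1,5 \right)} + 2\right)\right) 101 = \left(\left(-7 + \sqrt{12 + 8}\right) - 2 \left(\left(1 + 5 \cdot 5\right) + 2\right)\right) 101 = \left(\left(-7 + \sqrt{20}\right) - 2 \left(\left(1 + 25\right) + 2\right)\right) 101 = \left(\left(-7 + 2 \sqrt{5}\right) - 2 \left(26 + 2\right)\right) 101 = \left(\left(-7 + 2 \sqrt{5}\right) - 56\right) 101 = \left(-63 + 2 \sqrt{5}\right) 101 = -6363 + 202 \sqrt{5}$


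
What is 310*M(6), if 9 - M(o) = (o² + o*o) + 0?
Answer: -19530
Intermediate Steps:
M(o) = 9 - 2*o² (M(o) = 9 - ((o² + o*o) + 0) = 9 - ((o² + o²) + 0) = 9 - (2*o² + 0) = 9 - 2*o²)
310*M(6) = 310*(9 - 2*6²) = 310*(9 - 2*36) = 310*(9 - 72) = 310*(-63) = -19530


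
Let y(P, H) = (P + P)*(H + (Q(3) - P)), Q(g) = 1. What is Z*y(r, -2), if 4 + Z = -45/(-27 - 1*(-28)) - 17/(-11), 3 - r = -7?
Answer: 10440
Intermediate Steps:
r = 10 (r = 3 - 1*(-7) = 3 + 7 = 10)
y(P, H) = 2*P*(1 + H - P) (y(P, H) = (P + P)*(H + (1 - P)) = (2*P)*(1 + H - P) = 2*P*(1 + H - P))
Z = -522/11 (Z = -4 + (-45/(-27 - 1*(-28)) - 17/(-11)) = -4 + (-45/(-27 + 28) - 17*(-1/11)) = -4 + (-45/1 + 17/11) = -4 + (-45*1 + 17/11) = -4 + (-45 + 17/11) = -4 - 478/11 = -522/11 ≈ -47.455)
Z*y(r, -2) = -1044*10*(1 - 2 - 1*10)/11 = -1044*10*(1 - 2 - 10)/11 = -1044*10*(-11)/11 = -522/11*(-220) = 10440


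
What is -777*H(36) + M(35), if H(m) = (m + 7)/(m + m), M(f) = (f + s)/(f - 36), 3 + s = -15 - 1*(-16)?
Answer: -11929/24 ≈ -497.04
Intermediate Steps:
s = -2 (s = -3 + (-15 - 1*(-16)) = -3 + (-15 + 16) = -3 + 1 = -2)
M(f) = (-2 + f)/(-36 + f) (M(f) = (f - 2)/(f - 36) = (-2 + f)/(-36 + f))
H(m) = (7 + m)/(2*m) (H(m) = (7 + m)/((2*m)) = (7 + m)*(1/(2*m)) = (7 + m)/(2*m))
-777*H(36) + M(35) = -777*(7 + 36)/(2*36) + (-2 + 35)/(-36 + 35) = -777*43/(2*36) + 33/(-1) = -777*43/72 - 1*33 = -11137/24 - 33 = -11929/24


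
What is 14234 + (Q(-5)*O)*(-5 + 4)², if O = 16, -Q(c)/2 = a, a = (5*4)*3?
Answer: 12314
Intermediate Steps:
a = 60 (a = 20*3 = 60)
Q(c) = -120 (Q(c) = -2*60 = -120)
14234 + (Q(-5)*O)*(-5 + 4)² = 14234 + (-120*16)*(-5 + 4)² = 14234 - 1920*(-1)² = 14234 - 1920*1 = 14234 - 1920 = 12314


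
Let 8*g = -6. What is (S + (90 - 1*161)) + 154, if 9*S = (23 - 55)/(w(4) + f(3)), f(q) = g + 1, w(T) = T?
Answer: 12571/153 ≈ 82.163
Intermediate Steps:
g = -¾ (g = (⅛)*(-6) = -¾ ≈ -0.75000)
f(q) = ¼ (f(q) = -¾ + 1 = ¼)
S = -128/153 (S = ((23 - 55)/(4 + ¼))/9 = (-32/17/4)/9 = (-32*4/17)/9 = (⅑)*(-128/17) = -128/153 ≈ -0.83660)
(S + (90 - 1*161)) + 154 = (-128/153 + (90 - 1*161)) + 154 = (-128/153 + (90 - 161)) + 154 = (-128/153 - 71) + 154 = -10991/153 + 154 = 12571/153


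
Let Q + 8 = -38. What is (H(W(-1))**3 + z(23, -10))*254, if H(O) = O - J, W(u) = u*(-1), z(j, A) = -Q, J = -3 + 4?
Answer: 11684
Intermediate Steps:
Q = -46 (Q = -8 - 38 = -46)
J = 1
z(j, A) = 46 (z(j, A) = -1*(-46) = 46)
W(u) = -u
H(O) = -1 + O (H(O) = O - 1*1 = O - 1 = -1 + O)
(H(W(-1))**3 + z(23, -10))*254 = ((-1 - 1*(-1))**3 + 46)*254 = ((-1 + 1)**3 + 46)*254 = (0**3 + 46)*254 = (0 + 46)*254 = 46*254 = 11684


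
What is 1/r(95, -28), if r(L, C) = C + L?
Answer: 1/67 ≈ 0.014925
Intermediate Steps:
1/r(95, -28) = 1/(-28 + 95) = 1/67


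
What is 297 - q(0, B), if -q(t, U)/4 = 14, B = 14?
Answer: 353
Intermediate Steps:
q(t, U) = -56 (q(t, U) = -4*14 = -56)
297 - q(0, B) = 297 - 1*(-56) = 297 + 56 = 353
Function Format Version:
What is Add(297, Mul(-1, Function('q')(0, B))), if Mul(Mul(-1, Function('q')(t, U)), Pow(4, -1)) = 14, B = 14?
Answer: 353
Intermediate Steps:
Function('q')(t, U) = -56 (Function('q')(t, U) = Mul(-4, 14) = -56)
Add(297, Mul(-1, Function('q')(0, B))) = Add(297, Mul(-1, -56)) = Add(297, 56) = 353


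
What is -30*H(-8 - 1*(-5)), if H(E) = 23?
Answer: -690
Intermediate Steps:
-30*H(-8 - 1*(-5)) = -30*23 = -690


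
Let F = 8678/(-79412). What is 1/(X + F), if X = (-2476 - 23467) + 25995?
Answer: 39706/2060373 ≈ 0.019271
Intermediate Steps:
F = -4339/39706 (F = 8678*(-1/79412) = -4339/39706 ≈ -0.10928)
X = 52 (X = -25943 + 25995 = 52)
1/(X + F) = 1/(52 - 4339/39706) = 1/(2060373/39706) = 39706/2060373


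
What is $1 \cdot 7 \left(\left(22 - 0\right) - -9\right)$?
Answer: $217$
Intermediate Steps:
$1 \cdot 7 \left(\left(22 - 0\right) - -9\right) = 7 \left(\left(22 + 0\right) + 9\right) = 7 \left(22 + 9\right) = 7 \cdot 31 = 217$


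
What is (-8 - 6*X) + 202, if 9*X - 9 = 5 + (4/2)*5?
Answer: 178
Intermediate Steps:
X = 8/3 (X = 1 + (5 + (4/2)*5)/9 = 1 + (5 + (4*(1/2))*5)/9 = 1 + (5 + 2*5)/9 = 1 + (5 + 10)/9 = 1 + (1/9)*15 = 1 + 5/3 = 8/3 ≈ 2.6667)
(-8 - 6*X) + 202 = (-8 - 6*8/3) + 202 = (-8 - 16) + 202 = -24 + 202 = 178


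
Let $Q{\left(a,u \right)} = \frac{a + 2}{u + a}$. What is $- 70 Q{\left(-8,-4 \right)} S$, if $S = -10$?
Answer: $350$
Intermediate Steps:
$Q{\left(a,u \right)} = \frac{2 + a}{a + u}$
$- 70 Q{\left(-8,-4 \right)} S = - 70 \frac{2 - 8}{-8 - 4} \left(-10\right) = - 70 \frac{1}{-12} \left(-6\right) \left(-10\right) = - 70 \left(\left(- \frac{1}{12}\right) \left(-6\right)\right) \left(-10\right) = \left(-70\right) \frac{1}{2} \left(-10\right) = \left(-35\right) \left(-10\right) = 350$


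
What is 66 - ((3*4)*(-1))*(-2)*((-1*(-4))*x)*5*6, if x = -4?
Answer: 11586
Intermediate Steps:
66 - ((3*4)*(-1))*(-2)*((-1*(-4))*x)*5*6 = 66 - ((3*4)*(-1))*(-2)*(-1*(-4)*(-4))*5*6 = 66 - (12*(-1))*(-2)*(4*(-4))*5*6 = 66 - (-12*(-2))*(-16*5)*6 = 66 - 24*(-80)*6 = 66 - 1*(-1920)*6 = 66 + 1920*6 = 66 + 11520 = 11586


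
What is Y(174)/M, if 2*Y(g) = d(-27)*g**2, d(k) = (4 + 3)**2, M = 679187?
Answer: 741762/679187 ≈ 1.0921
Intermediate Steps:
d(k) = 49 (d(k) = 7**2 = 49)
Y(g) = 49*g**2/2 (Y(g) = (49*g**2)/2 = 49*g**2/2)
Y(174)/M = ((49/2)*174**2)/679187 = ((49/2)*30276)*(1/679187) = 741762*(1/679187) = 741762/679187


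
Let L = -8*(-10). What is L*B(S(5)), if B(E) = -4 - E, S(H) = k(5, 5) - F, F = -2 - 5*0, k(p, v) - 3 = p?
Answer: -1120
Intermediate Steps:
k(p, v) = 3 + p
F = -2 (F = -2 + 0 = -2)
S(H) = 10 (S(H) = (3 + 5) - 1*(-2) = 8 + 2 = 10)
L = 80
L*B(S(5)) = 80*(-4 - 1*10) = 80*(-4 - 10) = 80*(-14) = -1120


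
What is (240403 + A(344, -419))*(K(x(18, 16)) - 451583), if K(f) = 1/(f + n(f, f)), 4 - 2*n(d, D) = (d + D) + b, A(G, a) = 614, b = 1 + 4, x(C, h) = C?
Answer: -108839661945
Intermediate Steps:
b = 5
n(d, D) = -½ - D/2 - d/2 (n(d, D) = 2 - ((d + D) + 5)/2 = 2 - ((D + d) + 5)/2 = 2 - (5 + D + d)/2 = 2 + (-5/2 - D/2 - d/2) = -½ - D/2 - d/2)
K(f) = -2 (K(f) = 1/(f + (-½ - f/2 - f/2)) = 1/(f + (-½ - f)) = 1/(-½) = -2)
(240403 + A(344, -419))*(K(x(18, 16)) - 451583) = (240403 + 614)*(-2 - 451583) = 241017*(-451585) = -108839661945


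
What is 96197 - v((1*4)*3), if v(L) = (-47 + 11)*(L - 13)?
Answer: 96161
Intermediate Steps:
v(L) = 468 - 36*L (v(L) = -36*(-13 + L) = 468 - 36*L)
96197 - v((1*4)*3) = 96197 - (468 - 36*1*4*3) = 96197 - (468 - 144*3) = 96197 - (468 - 36*12) = 96197 - (468 - 432) = 96197 - 1*36 = 96197 - 36 = 96161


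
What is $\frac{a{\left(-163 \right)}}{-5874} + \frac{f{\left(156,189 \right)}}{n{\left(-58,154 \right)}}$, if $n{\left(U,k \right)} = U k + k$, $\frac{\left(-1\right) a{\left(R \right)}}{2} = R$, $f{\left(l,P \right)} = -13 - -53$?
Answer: $- \frac{23459}{390621} \approx -0.060056$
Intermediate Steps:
$f{\left(l,P \right)} = 40$ ($f{\left(l,P \right)} = -13 + 53 = 40$)
$a{\left(R \right)} = - 2 R$
$n{\left(U,k \right)} = k + U k$
$\frac{a{\left(-163 \right)}}{-5874} + \frac{f{\left(156,189 \right)}}{n{\left(-58,154 \right)}} = \frac{\left(-2\right) \left(-163\right)}{-5874} + \frac{40}{154 \left(1 - 58\right)} = 326 \left(- \frac{1}{5874}\right) + \frac{40}{154 \left(-57\right)} = - \frac{163}{2937} + \frac{40}{-8778} = - \frac{163}{2937} + 40 \left(- \frac{1}{8778}\right) = - \frac{163}{2937} - \frac{20}{4389} = - \frac{23459}{390621}$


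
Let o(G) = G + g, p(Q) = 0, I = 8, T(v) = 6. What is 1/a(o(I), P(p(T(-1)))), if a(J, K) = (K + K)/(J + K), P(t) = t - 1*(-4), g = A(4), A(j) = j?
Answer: 2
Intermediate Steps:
g = 4
o(G) = 4 + G (o(G) = G + 4 = 4 + G)
P(t) = 4 + t (P(t) = t + 4 = 4 + t)
a(J, K) = 2*K/(J + K) (a(J, K) = (2*K)/(J + K) = 2*K/(J + K))
1/a(o(I), P(p(T(-1)))) = 1/(2*(4 + 0)/((4 + 8) + (4 + 0))) = 1/(2*4/(12 + 4)) = 1/(2*4/16) = 1/(2*4*(1/16)) = 1/(½) = 2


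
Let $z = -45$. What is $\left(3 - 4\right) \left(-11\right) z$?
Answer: $-495$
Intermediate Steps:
$\left(3 - 4\right) \left(-11\right) z = \left(3 - 4\right) \left(-11\right) \left(-45\right) = \left(-1\right) \left(-11\right) \left(-45\right) = 11 \left(-45\right) = -495$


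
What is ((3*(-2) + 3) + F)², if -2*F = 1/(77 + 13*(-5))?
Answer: 5329/576 ≈ 9.2517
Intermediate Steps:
F = -1/24 (F = -1/(2*(77 + 13*(-5))) = -1/(2*(77 - 65)) = -½/12 = -½*1/12 = -1/24 ≈ -0.041667)
((3*(-2) + 3) + F)² = ((3*(-2) + 3) - 1/24)² = ((-6 + 3) - 1/24)² = (-3 - 1/24)² = (-73/24)² = 5329/576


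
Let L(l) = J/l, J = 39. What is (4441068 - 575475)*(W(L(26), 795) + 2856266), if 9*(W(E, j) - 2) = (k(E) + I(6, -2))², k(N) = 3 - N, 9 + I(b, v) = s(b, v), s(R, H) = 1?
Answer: 132494252804827/12 ≈ 1.1041e+13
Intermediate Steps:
I(b, v) = -8 (I(b, v) = -9 + 1 = -8)
L(l) = 39/l
W(E, j) = 2 + (-5 - E)²/9 (W(E, j) = 2 + ((3 - E) - 8)²/9 = 2 + (-5 - E)²/9)
(4441068 - 575475)*(W(L(26), 795) + 2856266) = (4441068 - 575475)*((2 + (5 + 39/26)²/9) + 2856266) = 3865593*((2 + (5 + 39*(1/26))²/9) + 2856266) = 3865593*((2 + (5 + 3/2)²/9) + 2856266) = 3865593*((2 + (13/2)²/9) + 2856266) = 3865593*((2 + (⅑)*(169/4)) + 2856266) = 3865593*((2 + 169/36) + 2856266) = 3865593*(241/36 + 2856266) = 3865593*(102825817/36) = 132494252804827/12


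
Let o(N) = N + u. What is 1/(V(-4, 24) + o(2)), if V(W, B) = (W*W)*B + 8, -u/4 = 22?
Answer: 1/306 ≈ 0.0032680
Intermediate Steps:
u = -88 (u = -4*22 = -88)
o(N) = -88 + N (o(N) = N - 88 = -88 + N)
V(W, B) = 8 + B*W² (V(W, B) = W²*B + 8 = B*W² + 8 = 8 + B*W²)
1/(V(-4, 24) + o(2)) = 1/((8 + 24*(-4)²) + (-88 + 2)) = 1/((8 + 24*16) - 86) = 1/((8 + 384) - 86) = 1/(392 - 86) = 1/306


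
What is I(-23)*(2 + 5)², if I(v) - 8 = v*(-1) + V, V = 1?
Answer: 1568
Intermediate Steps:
I(v) = 9 - v (I(v) = 8 + (v*(-1) + 1) = 8 + (-v + 1) = 8 + (1 - v) = 9 - v)
I(-23)*(2 + 5)² = (9 - 1*(-23))*(2 + 5)² = (9 + 23)*7² = 32*49 = 1568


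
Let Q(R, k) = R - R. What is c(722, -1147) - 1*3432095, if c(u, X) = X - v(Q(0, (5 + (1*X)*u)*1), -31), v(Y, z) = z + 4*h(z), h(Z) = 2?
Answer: -3433219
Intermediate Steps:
Q(R, k) = 0
v(Y, z) = 8 + z (v(Y, z) = z + 4*2 = z + 8 = 8 + z)
c(u, X) = 23 + X (c(u, X) = X - (8 - 31) = X - 1*(-23) = X + 23 = 23 + X)
c(722, -1147) - 1*3432095 = (23 - 1147) - 1*3432095 = -1124 - 3432095 = -3433219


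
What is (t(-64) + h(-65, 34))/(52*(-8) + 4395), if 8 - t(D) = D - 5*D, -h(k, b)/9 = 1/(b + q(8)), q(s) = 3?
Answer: -9185/147223 ≈ -0.062388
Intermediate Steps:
h(k, b) = -9/(3 + b) (h(k, b) = -9/(b + 3) = -9/(3 + b))
t(D) = 8 + 4*D (t(D) = 8 - (D - 5*D) = 8 - (-4)*D = 8 + 4*D)
(t(-64) + h(-65, 34))/(52*(-8) + 4395) = ((8 + 4*(-64)) - 9/(3 + 34))/(52*(-8) + 4395) = ((8 - 256) - 9/37)/(-416 + 4395) = (-248 - 9*1/37)/3979 = (-248 - 9/37)*(1/3979) = -9185/37*1/3979 = -9185/147223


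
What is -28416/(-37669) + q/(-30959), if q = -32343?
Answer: 2098059411/1166194571 ≈ 1.7991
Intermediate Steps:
-28416/(-37669) + q/(-30959) = -28416/(-37669) - 32343/(-30959) = -28416*(-1/37669) - 32343*(-1/30959) = 28416/37669 + 32343/30959 = 2098059411/1166194571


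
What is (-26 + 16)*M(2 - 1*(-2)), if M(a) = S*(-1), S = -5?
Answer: -50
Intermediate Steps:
M(a) = 5 (M(a) = -5*(-1) = 5)
(-26 + 16)*M(2 - 1*(-2)) = (-26 + 16)*5 = -10*5 = -50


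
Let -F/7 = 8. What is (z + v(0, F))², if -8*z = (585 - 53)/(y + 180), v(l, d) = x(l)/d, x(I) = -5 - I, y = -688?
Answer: 613089/12645136 ≈ 0.048484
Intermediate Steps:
F = -56 (F = -7*8 = -56)
v(l, d) = (-5 - l)/d
z = 133/1016 (z = -(585 - 53)/(8*(-688 + 180)) = -133/(2*(-508)) = -133*(-1)/(2*508) = -⅛*(-133/127) = 133/1016 ≈ 0.13091)
(z + v(0, F))² = (133/1016 + (-5 - 1*0)/(-56))² = (133/1016 - (-5 + 0)/56)² = (133/1016 - 1/56*(-5))² = (133/1016 + 5/56)² = (783/3556)² = 613089/12645136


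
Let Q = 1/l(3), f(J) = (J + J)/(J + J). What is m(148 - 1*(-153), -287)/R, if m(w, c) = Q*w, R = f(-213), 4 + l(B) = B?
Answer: -301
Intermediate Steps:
f(J) = 1 (f(J) = (2*J)/((2*J)) = (2*J)*(1/(2*J)) = 1)
l(B) = -4 + B
R = 1
Q = -1 (Q = 1/(-4 + 3) = 1/(-1) = -1)
m(w, c) = -w
m(148 - 1*(-153), -287)/R = -(148 - 1*(-153))/1 = -(148 + 153)*1 = -1*301*1 = -301*1 = -301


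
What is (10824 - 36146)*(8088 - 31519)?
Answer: 593319782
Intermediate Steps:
(10824 - 36146)*(8088 - 31519) = -25322*(-23431) = 593319782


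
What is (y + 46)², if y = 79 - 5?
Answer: 14400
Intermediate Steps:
y = 74
(y + 46)² = (74 + 46)² = 120² = 14400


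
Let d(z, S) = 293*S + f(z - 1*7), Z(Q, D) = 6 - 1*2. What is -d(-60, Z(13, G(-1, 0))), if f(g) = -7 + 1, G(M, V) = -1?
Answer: -1166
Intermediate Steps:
f(g) = -6
Z(Q, D) = 4 (Z(Q, D) = 6 - 2 = 4)
d(z, S) = -6 + 293*S (d(z, S) = 293*S - 6 = -6 + 293*S)
-d(-60, Z(13, G(-1, 0))) = -(-6 + 293*4) = -(-6 + 1172) = -1*1166 = -1166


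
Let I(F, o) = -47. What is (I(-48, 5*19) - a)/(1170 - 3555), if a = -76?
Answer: -29/2385 ≈ -0.012159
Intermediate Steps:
(I(-48, 5*19) - a)/(1170 - 3555) = (-47 - 1*(-76))/(1170 - 3555) = (-47 + 76)/(-2385) = 29*(-1/2385) = -29/2385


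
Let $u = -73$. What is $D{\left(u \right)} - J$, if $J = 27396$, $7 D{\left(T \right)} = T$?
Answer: $- \frac{191845}{7} \approx -27406.0$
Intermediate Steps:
$D{\left(T \right)} = \frac{T}{7}$
$D{\left(u \right)} - J = \frac{1}{7} \left(-73\right) - 27396 = - \frac{73}{7} - 27396 = - \frac{191845}{7}$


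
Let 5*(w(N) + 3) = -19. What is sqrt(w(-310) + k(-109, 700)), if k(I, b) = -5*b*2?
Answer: I*sqrt(175170)/5 ≈ 83.707*I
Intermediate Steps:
k(I, b) = -10*b
w(N) = -34/5 (w(N) = -3 + (1/5)*(-19) = -3 - 19/5 = -34/5)
sqrt(w(-310) + k(-109, 700)) = sqrt(-34/5 - 10*700) = sqrt(-34/5 - 7000) = sqrt(-35034/5) = I*sqrt(175170)/5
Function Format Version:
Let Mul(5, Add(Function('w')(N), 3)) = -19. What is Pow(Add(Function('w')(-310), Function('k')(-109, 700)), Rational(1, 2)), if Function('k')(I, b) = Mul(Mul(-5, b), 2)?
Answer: Mul(Rational(1, 5), I, Pow(175170, Rational(1, 2))) ≈ Mul(83.707, I)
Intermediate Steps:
Function('k')(I, b) = Mul(-10, b)
Function('w')(N) = Rational(-34, 5) (Function('w')(N) = Add(-3, Mul(Rational(1, 5), -19)) = Add(-3, Rational(-19, 5)) = Rational(-34, 5))
Pow(Add(Function('w')(-310), Function('k')(-109, 700)), Rational(1, 2)) = Pow(Add(Rational(-34, 5), Mul(-10, 700)), Rational(1, 2)) = Pow(Add(Rational(-34, 5), -7000), Rational(1, 2)) = Pow(Rational(-35034, 5), Rational(1, 2)) = Mul(Rational(1, 5), I, Pow(175170, Rational(1, 2)))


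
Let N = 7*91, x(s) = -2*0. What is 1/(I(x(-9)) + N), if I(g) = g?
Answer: 1/637 ≈ 0.0015699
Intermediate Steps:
x(s) = 0
N = 637
1/(I(x(-9)) + N) = 1/(0 + 637) = 1/637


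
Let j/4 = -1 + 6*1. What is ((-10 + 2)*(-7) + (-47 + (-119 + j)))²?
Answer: 8100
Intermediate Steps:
j = 20 (j = 4*(-1 + 6*1) = 4*(-1 + 6) = 4*5 = 20)
((-10 + 2)*(-7) + (-47 + (-119 + j)))² = ((-10 + 2)*(-7) + (-47 + (-119 + 20)))² = (-8*(-7) + (-47 - 99))² = (56 - 146)² = (-90)² = 8100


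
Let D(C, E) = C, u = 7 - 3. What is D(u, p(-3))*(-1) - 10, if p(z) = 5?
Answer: -14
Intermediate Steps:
u = 4
D(u, p(-3))*(-1) - 10 = 4*(-1) - 10 = -4 - 10 = -14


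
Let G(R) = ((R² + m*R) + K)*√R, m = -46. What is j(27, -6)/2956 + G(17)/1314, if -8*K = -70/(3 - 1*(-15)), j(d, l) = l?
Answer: -3/1478 - 35461*√17/94608 ≈ -1.5475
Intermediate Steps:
K = 35/72 (K = -(-35)/(4*(3 - 1*(-15))) = -(-35)/(4*(3 + 15)) = -(-35)/(4*18) = -⅛*(-35/9) = 35/72 ≈ 0.48611)
G(R) = √R*(35/72 + R² - 46*R) (G(R) = ((R² - 46*R) + 35/72)*√R = (35/72 + R² - 46*R)*√R = √R*(35/72 + R² - 46*R))
j(27, -6)/2956 + G(17)/1314 = -6/2956 + (√17*(35/72 + 17² - 46*17))/1314 = -6*1/2956 + (√17*(35/72 + 289 - 782))*(1/1314) = -3/1478 + (√17*(-35461/72))*(1/1314) = -3/1478 - 35461*√17/72*(1/1314) = -3/1478 - 35461*√17/94608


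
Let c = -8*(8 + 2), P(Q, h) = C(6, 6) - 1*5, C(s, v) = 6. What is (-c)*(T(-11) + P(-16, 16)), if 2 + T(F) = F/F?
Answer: 0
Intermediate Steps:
T(F) = -1 (T(F) = -2 + F/F = -2 + 1 = -1)
P(Q, h) = 1 (P(Q, h) = 6 - 1*5 = 6 - 5 = 1)
c = -80 (c = -8*10 = -80)
(-c)*(T(-11) + P(-16, 16)) = (-1*(-80))*(-1 + 1) = 80*0 = 0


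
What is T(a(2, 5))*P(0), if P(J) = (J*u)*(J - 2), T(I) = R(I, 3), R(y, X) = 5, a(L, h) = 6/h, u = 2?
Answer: 0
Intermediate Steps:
T(I) = 5
P(J) = 2*J*(-2 + J) (P(J) = (J*2)*(J - 2) = (2*J)*(-2 + J) = 2*J*(-2 + J))
T(a(2, 5))*P(0) = 5*(2*0*(-2 + 0)) = 5*(2*0*(-2)) = 5*0 = 0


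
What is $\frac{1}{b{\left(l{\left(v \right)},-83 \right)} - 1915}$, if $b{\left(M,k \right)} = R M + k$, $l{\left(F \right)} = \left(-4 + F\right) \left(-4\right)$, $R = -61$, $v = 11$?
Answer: $- \frac{1}{290} \approx -0.0034483$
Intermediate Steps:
$l{\left(F \right)} = 16 - 4 F$
$b{\left(M,k \right)} = k - 61 M$ ($b{\left(M,k \right)} = - 61 M + k = k - 61 M$)
$\frac{1}{b{\left(l{\left(v \right)},-83 \right)} - 1915} = \frac{1}{\left(-83 - 61 \left(16 - 44\right)\right) - 1915} = \frac{1}{\left(-83 - -1708\right) - 1915} = \frac{1}{\left(-83 + 1708\right) - 1915} = \frac{1}{1625 - 1915} = \frac{1}{-290} = - \frac{1}{290}$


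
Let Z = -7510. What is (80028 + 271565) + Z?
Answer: 344083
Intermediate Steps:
(80028 + 271565) + Z = (80028 + 271565) - 7510 = 351593 - 7510 = 344083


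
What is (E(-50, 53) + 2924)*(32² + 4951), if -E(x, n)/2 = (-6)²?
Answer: 17040700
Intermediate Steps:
E(x, n) = -72 (E(x, n) = -2*(-6)² = -2*36 = -72)
(E(-50, 53) + 2924)*(32² + 4951) = (-72 + 2924)*(32² + 4951) = 2852*(1024 + 4951) = 2852*5975 = 17040700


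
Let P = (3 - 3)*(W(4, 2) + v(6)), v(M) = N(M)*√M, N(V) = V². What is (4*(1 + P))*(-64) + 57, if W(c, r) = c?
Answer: -199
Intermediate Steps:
v(M) = M^(5/2) (v(M) = M²*√M = M^(5/2))
P = 0 (P = (3 - 3)*(4 + 6^(5/2)) = 0*(4 + 36*√6) = 0)
(4*(1 + P))*(-64) + 57 = (4*(1 + 0))*(-64) + 57 = (4*1)*(-64) + 57 = 4*(-64) + 57 = -256 + 57 = -199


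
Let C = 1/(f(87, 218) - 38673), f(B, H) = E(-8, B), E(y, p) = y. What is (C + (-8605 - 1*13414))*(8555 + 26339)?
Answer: -29719810904360/38681 ≈ -7.6833e+8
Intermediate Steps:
f(B, H) = -8
C = -1/38681 (C = 1/(-8 - 38673) = 1/(-38681) = -1/38681 ≈ -2.5852e-5)
(C + (-8605 - 1*13414))*(8555 + 26339) = (-1/38681 + (-8605 - 1*13414))*(8555 + 26339) = (-1/38681 + (-8605 - 13414))*34894 = (-1/38681 - 22019)*34894 = -851716940/38681*34894 = -29719810904360/38681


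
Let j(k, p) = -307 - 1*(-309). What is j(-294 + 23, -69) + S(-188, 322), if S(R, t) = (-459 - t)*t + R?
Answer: -251668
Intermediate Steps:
j(k, p) = 2 (j(k, p) = -307 + 309 = 2)
S(R, t) = R + t*(-459 - t) (S(R, t) = t*(-459 - t) + R = R + t*(-459 - t))
j(-294 + 23, -69) + S(-188, 322) = 2 + (-188 - 1*322² - 459*322) = 2 + (-188 - 1*103684 - 147798) = 2 + (-188 - 103684 - 147798) = 2 - 251670 = -251668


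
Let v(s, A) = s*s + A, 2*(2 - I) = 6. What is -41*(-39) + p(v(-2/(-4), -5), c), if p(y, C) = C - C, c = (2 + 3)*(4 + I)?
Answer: 1599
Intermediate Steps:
I = -1 (I = 2 - ½*6 = 2 - 3 = -1)
c = 15 (c = (2 + 3)*(4 - 1) = 5*3 = 15)
v(s, A) = A + s² (v(s, A) = s² + A = A + s²)
p(y, C) = 0
-41*(-39) + p(v(-2/(-4), -5), c) = -41*(-39) + 0 = 1599 + 0 = 1599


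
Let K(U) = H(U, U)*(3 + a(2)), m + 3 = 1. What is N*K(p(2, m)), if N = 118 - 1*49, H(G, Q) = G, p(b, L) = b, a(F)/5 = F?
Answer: 1794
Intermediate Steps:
m = -2 (m = -3 + 1 = -2)
a(F) = 5*F
K(U) = 13*U (K(U) = U*(3 + 5*2) = U*(3 + 10) = U*13 = 13*U)
N = 69 (N = 118 - 49 = 69)
N*K(p(2, m)) = 69*(13*2) = 69*26 = 1794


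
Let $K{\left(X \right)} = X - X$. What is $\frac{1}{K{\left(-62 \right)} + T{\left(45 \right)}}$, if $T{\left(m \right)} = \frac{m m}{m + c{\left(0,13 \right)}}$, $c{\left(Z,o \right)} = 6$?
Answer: $\frac{17}{675} \approx 0.025185$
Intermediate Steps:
$K{\left(X \right)} = 0$
$T{\left(m \right)} = \frac{m^{2}}{6 + m}$ ($T{\left(m \right)} = \frac{m m}{m + 6} = \frac{m^{2}}{6 + m}$)
$\frac{1}{K{\left(-62 \right)} + T{\left(45 \right)}} = \frac{1}{0 + \frac{45^{2}}{6 + 45}} = \frac{1}{0 + \frac{2025}{51}} = \frac{1}{0 + 2025 \cdot \frac{1}{51}} = \frac{1}{0 + \frac{675}{17}} = \frac{1}{\frac{675}{17}} = \frac{17}{675}$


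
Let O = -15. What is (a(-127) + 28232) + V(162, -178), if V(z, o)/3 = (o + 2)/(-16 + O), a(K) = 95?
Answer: 878665/31 ≈ 28344.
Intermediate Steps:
V(z, o) = -6/31 - 3*o/31 (V(z, o) = 3*((o + 2)/(-16 - 15)) = 3*((2 + o)/(-31)) = 3*((2 + o)*(-1/31)) = 3*(-2/31 - o/31) = -6/31 - 3*o/31)
(a(-127) + 28232) + V(162, -178) = (95 + 28232) + (-6/31 - 3/31*(-178)) = 28327 + (-6/31 + 534/31) = 28327 + 528/31 = 878665/31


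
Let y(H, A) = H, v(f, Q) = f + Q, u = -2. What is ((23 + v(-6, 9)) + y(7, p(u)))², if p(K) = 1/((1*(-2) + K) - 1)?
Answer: 1089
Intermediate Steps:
p(K) = 1/(-3 + K) (p(K) = 1/((-2 + K) - 1) = 1/(-3 + K))
v(f, Q) = Q + f
((23 + v(-6, 9)) + y(7, p(u)))² = ((23 + (9 - 6)) + 7)² = ((23 + 3) + 7)² = (26 + 7)² = 33² = 1089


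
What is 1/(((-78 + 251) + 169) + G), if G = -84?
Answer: 1/258 ≈ 0.0038760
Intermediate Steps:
1/(((-78 + 251) + 169) + G) = 1/(((-78 + 251) + 169) - 84) = 1/((173 + 169) - 84) = 1/(342 - 84) = 1/258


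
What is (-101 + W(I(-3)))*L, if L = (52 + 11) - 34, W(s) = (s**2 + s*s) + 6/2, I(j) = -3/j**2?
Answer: -25520/9 ≈ -2835.6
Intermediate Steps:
I(j) = -3/j**2
W(s) = 3 + 2*s**2 (W(s) = (s**2 + s**2) + 6*(1/2) = 2*s**2 + 3 = 3 + 2*s**2)
L = 29 (L = 63 - 34 = 29)
(-101 + W(I(-3)))*L = (-101 + (3 + 2*(-3/(-3)**2)**2))*29 = (-101 + (3 + 2*(-3*1/9)**2))*29 = (-101 + (3 + 2*(-1/3)**2))*29 = (-101 + (3 + 2*(1/9)))*29 = (-101 + (3 + 2/9))*29 = (-101 + 29/9)*29 = -880/9*29 = -25520/9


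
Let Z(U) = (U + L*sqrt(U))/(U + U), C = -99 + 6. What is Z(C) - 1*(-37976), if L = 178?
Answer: 75953/2 - 89*I*sqrt(93)/93 ≈ 37977.0 - 9.2289*I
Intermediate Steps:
C = -93
Z(U) = (U + 178*sqrt(U))/(2*U) (Z(U) = (U + 178*sqrt(U))/(U + U) = (U + 178*sqrt(U))/((2*U)) = (U + 178*sqrt(U))*(1/(2*U)) = (U + 178*sqrt(U))/(2*U))
Z(C) - 1*(-37976) = (1/2 + 89/sqrt(-93)) - 1*(-37976) = (1/2 + 89*(-I*sqrt(93)/93)) + 37976 = (1/2 - 89*I*sqrt(93)/93) + 37976 = 75953/2 - 89*I*sqrt(93)/93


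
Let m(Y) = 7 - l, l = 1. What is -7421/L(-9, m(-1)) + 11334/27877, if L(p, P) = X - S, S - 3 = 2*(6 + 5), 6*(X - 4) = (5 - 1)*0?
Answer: 207113231/585417 ≈ 353.79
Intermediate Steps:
X = 4 (X = 4 + ((5 - 1)*0)/6 = 4 + (4*0)/6 = 4 + (⅙)*0 = 4 + 0 = 4)
S = 25 (S = 3 + 2*(6 + 5) = 3 + 2*11 = 3 + 22 = 25)
m(Y) = 6 (m(Y) = 7 - 1*1 = 7 - 1 = 6)
L(p, P) = -21 (L(p, P) = 4 - 1*25 = 4 - 25 = -21)
-7421/L(-9, m(-1)) + 11334/27877 = -7421/(-21) + 11334/27877 = -7421*(-1/21) + 11334*(1/27877) = 7421/21 + 11334/27877 = 207113231/585417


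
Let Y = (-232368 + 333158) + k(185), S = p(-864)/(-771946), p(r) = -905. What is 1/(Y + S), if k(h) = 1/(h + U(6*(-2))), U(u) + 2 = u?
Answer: 132002766/13304559711841 ≈ 9.9216e-6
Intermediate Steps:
U(u) = -2 + u
k(h) = 1/(-14 + h) (k(h) = 1/(h + (-2 + 6*(-2))) = 1/(h + (-2 - 12)) = 1/(h - 14) = 1/(-14 + h))
S = 905/771946 (S = -905/(-771946) = -905*(-1/771946) = 905/771946 ≈ 0.0011724)
Y = 17235091/171 (Y = (-232368 + 333158) + 1/(-14 + 185) = 100790 + 1/171 = 17235091/171 ≈ 1.0079e+5)
1/(Y + S) = 1/(17235091/171 + 905/771946) = 1/(13304559711841/132002766) = 132002766/13304559711841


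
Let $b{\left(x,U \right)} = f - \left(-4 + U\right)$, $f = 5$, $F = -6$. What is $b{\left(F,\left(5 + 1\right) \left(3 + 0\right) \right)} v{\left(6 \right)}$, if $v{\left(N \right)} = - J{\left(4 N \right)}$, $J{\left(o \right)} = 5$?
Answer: $45$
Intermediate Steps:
$v{\left(N \right)} = -5$ ($v{\left(N \right)} = \left(-1\right) 5 = -5$)
$b{\left(x,U \right)} = 9 - U$ ($b{\left(x,U \right)} = 5 - \left(-4 + U\right) = 9 - U$)
$b{\left(F,\left(5 + 1\right) \left(3 + 0\right) \right)} v{\left(6 \right)} = \left(9 - \left(5 + 1\right) \left(3 + 0\right)\right) \left(-5\right) = \left(9 - 6 \cdot 3\right) \left(-5\right) = \left(9 - 18\right) \left(-5\right) = \left(-9\right) \left(-5\right) = 45$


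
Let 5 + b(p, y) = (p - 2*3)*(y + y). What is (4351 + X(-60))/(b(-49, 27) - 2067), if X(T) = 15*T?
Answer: -3451/5042 ≈ -0.68445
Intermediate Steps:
b(p, y) = -5 + 2*y*(-6 + p) (b(p, y) = -5 + (p - 2*3)*(y + y) = -5 + (p - 6)*(2*y) = -5 + (-6 + p)*(2*y) = -5 + 2*y*(-6 + p))
(4351 + X(-60))/(b(-49, 27) - 2067) = (4351 + 15*(-60))/((-5 - 12*27 + 2*(-49)*27) - 2067) = (4351 - 900)/((-5 - 324 - 2646) - 2067) = 3451/(-2975 - 2067) = 3451/(-5042) = 3451*(-1/5042) = -3451/5042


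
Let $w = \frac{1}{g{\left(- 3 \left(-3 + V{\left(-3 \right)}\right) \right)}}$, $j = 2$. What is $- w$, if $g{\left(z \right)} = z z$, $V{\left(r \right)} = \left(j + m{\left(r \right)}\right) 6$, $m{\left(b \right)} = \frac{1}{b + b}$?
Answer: $- \frac{1}{576} \approx -0.0017361$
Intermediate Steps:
$m{\left(b \right)} = \frac{1}{2 b}$
$V{\left(r \right)} = 12 + \frac{3}{r}$ ($V{\left(r \right)} = \left(2 + \frac{1}{2 r}\right) 6 = 12 + \frac{3}{r}$)
$g{\left(z \right)} = z^{2}$
$w = \frac{1}{576}$ ($w = \frac{1}{\left(- 3 \left(-3 + \left(12 + \frac{3}{-3}\right)\right)\right)^{2}} = \frac{1}{\left(- 3 \left(-3 + \left(12 + 3 \left(- \frac{1}{3}\right)\right)\right)\right)^{2}} = \frac{1}{\left(- 3 \left(-3 + \left(12 - 1\right)\right)\right)^{2}} = \frac{1}{\left(- 3 \left(-3 + 11\right)\right)^{2}} = \frac{1}{\left(\left(-3\right) 8\right)^{2}} = \frac{1}{\left(-24\right)^{2}} = \frac{1}{576} \approx 0.0017361$)
$- w = \left(-1\right) \frac{1}{576} = - \frac{1}{576}$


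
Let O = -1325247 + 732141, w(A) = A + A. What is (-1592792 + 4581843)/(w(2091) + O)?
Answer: -2989051/588924 ≈ -5.0754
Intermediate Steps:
w(A) = 2*A
O = -593106
(-1592792 + 4581843)/(w(2091) + O) = (-1592792 + 4581843)/(2*2091 - 593106) = 2989051/(4182 - 593106) = 2989051/(-588924) = 2989051*(-1/588924) = -2989051/588924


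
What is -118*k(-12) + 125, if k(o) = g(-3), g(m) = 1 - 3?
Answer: 361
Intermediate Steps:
g(m) = -2
k(o) = -2
-118*k(-12) + 125 = -118*(-2) + 125 = 236 + 125 = 361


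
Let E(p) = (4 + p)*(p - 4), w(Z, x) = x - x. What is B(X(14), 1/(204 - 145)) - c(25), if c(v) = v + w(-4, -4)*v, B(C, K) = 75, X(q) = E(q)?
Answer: 50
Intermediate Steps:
w(Z, x) = 0
E(p) = (-4 + p)*(4 + p) (E(p) = (4 + p)*(-4 + p) = (-4 + p)*(4 + p))
X(q) = -16 + q²
c(v) = v (c(v) = v + 0*v = v + 0 = v)
B(X(14), 1/(204 - 145)) - c(25) = 75 - 1*25 = 75 - 25 = 50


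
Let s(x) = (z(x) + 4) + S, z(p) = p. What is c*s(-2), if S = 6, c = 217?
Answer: 1736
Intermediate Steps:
s(x) = 10 + x (s(x) = (x + 4) + 6 = (4 + x) + 6 = 10 + x)
c*s(-2) = 217*(10 - 2) = 217*8 = 1736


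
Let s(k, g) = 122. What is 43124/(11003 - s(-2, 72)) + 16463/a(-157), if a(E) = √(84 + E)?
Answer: 43124/10881 - 16463*I*√73/73 ≈ 3.9632 - 1926.8*I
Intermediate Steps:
43124/(11003 - s(-2, 72)) + 16463/a(-157) = 43124/(11003 - 1*122) + 16463/(√(84 - 157)) = 43124/(11003 - 122) + 16463/(√(-73)) = 43124/10881 + 16463/((I*√73)) = 43124*(1/10881) + 16463*(-I*√73/73) = 43124/10881 - 16463*I*√73/73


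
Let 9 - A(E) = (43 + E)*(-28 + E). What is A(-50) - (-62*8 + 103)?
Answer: -144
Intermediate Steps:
A(E) = 9 - (-28 + E)*(43 + E) (A(E) = 9 - (43 + E)*(-28 + E) = 9 - (-28 + E)*(43 + E))
A(-50) - (-62*8 + 103) = (1213 - 1*(-50)² - 15*(-50)) - (-62*8 + 103) = (1213 - 1*2500 + 750) - (-496 + 103) = (1213 - 2500 + 750) - 1*(-393) = -537 + 393 = -144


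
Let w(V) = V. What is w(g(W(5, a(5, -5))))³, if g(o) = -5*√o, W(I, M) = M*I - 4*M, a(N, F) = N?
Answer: -625*√5 ≈ -1397.5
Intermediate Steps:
W(I, M) = -4*M + I*M (W(I, M) = I*M - 4*M = -4*M + I*M)
w(g(W(5, a(5, -5))))³ = (-5*√5*√(-4 + 5))³ = (-5*√5)³ = -625*√5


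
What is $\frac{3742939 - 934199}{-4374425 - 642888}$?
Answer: $- \frac{2808740}{5017313} \approx -0.55981$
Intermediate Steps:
$\frac{3742939 - 934199}{-4374425 - 642888} = \frac{2808740}{-5017313} = 2808740 \left(- \frac{1}{5017313}\right) = - \frac{2808740}{5017313}$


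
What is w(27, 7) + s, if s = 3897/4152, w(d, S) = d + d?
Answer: 76035/1384 ≈ 54.939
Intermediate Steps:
w(d, S) = 2*d
s = 1299/1384 (s = 3897*(1/4152) = 1299/1384 ≈ 0.93858)
w(27, 7) + s = 2*27 + 1299/1384 = 54 + 1299/1384 = 76035/1384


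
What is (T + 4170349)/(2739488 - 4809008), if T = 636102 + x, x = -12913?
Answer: -798923/344920 ≈ -2.3163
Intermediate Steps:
T = 623189 (T = 636102 - 12913 = 623189)
(T + 4170349)/(2739488 - 4809008) = (623189 + 4170349)/(2739488 - 4809008) = 4793538/(-2069520) = 4793538*(-1/2069520) = -798923/344920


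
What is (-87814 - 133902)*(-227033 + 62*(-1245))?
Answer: 67451106668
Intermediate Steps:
(-87814 - 133902)*(-227033 + 62*(-1245)) = -221716*(-227033 - 77190) = -221716*(-304223) = 67451106668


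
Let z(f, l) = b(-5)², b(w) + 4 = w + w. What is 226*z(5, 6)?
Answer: 44296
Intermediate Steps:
b(w) = -4 + 2*w (b(w) = -4 + (w + w) = -4 + 2*w)
z(f, l) = 196 (z(f, l) = (-4 + 2*(-5))² = (-4 - 10)² = (-14)² = 196)
226*z(5, 6) = 226*196 = 44296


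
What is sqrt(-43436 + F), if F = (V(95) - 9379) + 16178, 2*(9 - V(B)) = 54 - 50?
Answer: 3*I*sqrt(4070) ≈ 191.39*I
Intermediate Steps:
V(B) = 7 (V(B) = 9 - (54 - 50)/2 = 9 - 1/2*4 = 9 - 2 = 7)
F = 6806 (F = (7 - 9379) + 16178 = -9372 + 16178 = 6806)
sqrt(-43436 + F) = sqrt(-43436 + 6806) = sqrt(-36630) = 3*I*sqrt(4070)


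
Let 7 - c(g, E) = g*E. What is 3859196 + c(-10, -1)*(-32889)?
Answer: 3957863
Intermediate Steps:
c(g, E) = 7 - E*g (c(g, E) = 7 - g*E = 7 - E*g)
3859196 + c(-10, -1)*(-32889) = 3859196 + (7 - 1*(-1)*(-10))*(-32889) = 3859196 + (7 - 10)*(-32889) = 3859196 - 3*(-32889) = 3859196 + 98667 = 3957863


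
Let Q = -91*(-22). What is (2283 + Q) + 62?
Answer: 4347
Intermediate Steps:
Q = 2002
(2283 + Q) + 62 = (2283 + 2002) + 62 = 4285 + 62 = 4347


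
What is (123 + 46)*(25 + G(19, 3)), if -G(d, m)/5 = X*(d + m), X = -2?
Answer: 41405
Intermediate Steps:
G(d, m) = 10*d + 10*m (G(d, m) = -(-10)*(d + m) = -5*(-2*d - 2*m) = 10*d + 10*m)
(123 + 46)*(25 + G(19, 3)) = (123 + 46)*(25 + (10*19 + 10*3)) = 169*(25 + (190 + 30)) = 169*(25 + 220) = 169*245 = 41405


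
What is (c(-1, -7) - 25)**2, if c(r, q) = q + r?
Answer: 1089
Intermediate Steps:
(c(-1, -7) - 25)**2 = ((-7 - 1) - 25)**2 = (-8 - 25)**2 = (-33)**2 = 1089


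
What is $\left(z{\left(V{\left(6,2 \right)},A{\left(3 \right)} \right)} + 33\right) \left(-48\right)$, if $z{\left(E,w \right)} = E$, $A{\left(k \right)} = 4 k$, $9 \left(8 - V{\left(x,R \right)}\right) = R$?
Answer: $- \frac{5872}{3} \approx -1957.3$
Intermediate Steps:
$V{\left(x,R \right)} = 8 - \frac{R}{9}$
$\left(z{\left(V{\left(6,2 \right)},A{\left(3 \right)} \right)} + 33\right) \left(-48\right) = \left(\left(8 - \frac{2}{9}\right) + 33\right) \left(-48\right) = \left(\frac{70}{9} + 33\right) \left(-48\right) = \frac{367}{9} \left(-48\right) = - \frac{5872}{3}$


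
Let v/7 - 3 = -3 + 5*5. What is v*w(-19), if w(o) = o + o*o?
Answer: 59850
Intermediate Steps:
v = 175 (v = 21 + 7*(-3 + 5*5) = 21 + 7*(-3 + 25) = 21 + 7*22 = 21 + 154 = 175)
w(o) = o + o**2
v*w(-19) = 175*(-19*(1 - 19)) = 175*(-19*(-18)) = 175*342 = 59850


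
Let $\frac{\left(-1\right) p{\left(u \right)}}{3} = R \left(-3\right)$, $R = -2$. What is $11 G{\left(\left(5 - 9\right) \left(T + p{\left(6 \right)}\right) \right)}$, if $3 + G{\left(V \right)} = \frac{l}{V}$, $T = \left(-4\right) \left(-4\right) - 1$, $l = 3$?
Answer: $- \frac{121}{4} \approx -30.25$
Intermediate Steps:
$p{\left(u \right)} = -18$ ($p{\left(u \right)} = - 3 \left(\left(-2\right) \left(-3\right)\right) = \left(-3\right) 6 = -18$)
$T = 15$ ($T = 16 - 1 = 15$)
$G{\left(V \right)} = -3 + \frac{3}{V}$
$11 G{\left(\left(5 - 9\right) \left(T + p{\left(6 \right)}\right) \right)} = 11 \left(-3 + \frac{3}{\left(5 - 9\right) \left(15 - 18\right)}\right) = 11 \left(-3 + \frac{3}{\left(-4\right) \left(-3\right)}\right) = 11 \left(-3 + \frac{3}{12}\right) = 11 \left(-3 + 3 \cdot \frac{1}{12}\right) = 11 \left(-3 + \frac{1}{4}\right) = 11 \left(- \frac{11}{4}\right) = - \frac{121}{4}$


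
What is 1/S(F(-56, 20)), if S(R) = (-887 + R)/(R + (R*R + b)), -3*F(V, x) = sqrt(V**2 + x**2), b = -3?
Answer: -3116019/7077385 + 45968*sqrt(221)/21232155 ≈ -0.40809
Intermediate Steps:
F(V, x) = -sqrt(V**2 + x**2)/3
S(R) = (-887 + R)/(-3 + R + R**2) (S(R) = (-887 + R)/(R + (R*R - 3)) = (-887 + R)/(R + (R**2 - 3)) = (-887 + R)/(R + (-3 + R**2)) = (-887 + R)/(-3 + R + R**2))
1/S(F(-56, 20)) = 1/((-887 - sqrt((-56)**2 + 20**2)/3)/(-3 - sqrt((-56)**2 + 20**2)/3 + (-sqrt((-56)**2 + 20**2)/3)**2)) = 1/((-887 - sqrt(3136 + 400)/3)/(-3 - sqrt(3136 + 400)/3 + (-sqrt(3136 + 400)/3)**2)) = 1/((-887 - 4*sqrt(221)/3)/(-3 - 4*sqrt(221)/3 + (-4*sqrt(221)/3)**2)) = 1/((-887 - 4*sqrt(221)/3)/(-3 - 4*sqrt(221)/3 + 3536/9)) = 1/((-887 - 4*sqrt(221)/3)/(3509/9 - 4*sqrt(221)/3)) = (3509/9 - 4*sqrt(221)/3)/(-887 - 4*sqrt(221)/3)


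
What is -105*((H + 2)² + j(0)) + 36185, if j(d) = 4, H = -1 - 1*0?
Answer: 35660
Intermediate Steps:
H = -1 (H = -1 + 0 = -1)
-105*((H + 2)² + j(0)) + 36185 = -105*((-1 + 2)² + 4) + 36185 = -105*(1² + 4) + 36185 = -105*(1 + 4) + 36185 = -105*5 + 36185 = -525 + 36185 = 35660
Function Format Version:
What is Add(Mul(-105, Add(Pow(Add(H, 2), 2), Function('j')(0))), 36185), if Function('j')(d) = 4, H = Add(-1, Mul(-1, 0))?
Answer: 35660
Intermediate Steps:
H = -1 (H = Add(-1, 0) = -1)
Add(Mul(-105, Add(Pow(Add(H, 2), 2), Function('j')(0))), 36185) = Add(Mul(-105, Add(Pow(Add(-1, 2), 2), 4)), 36185) = Add(Mul(-105, Add(Pow(1, 2), 4)), 36185) = Add(Mul(-105, Add(1, 4)), 36185) = Add(Mul(-105, 5), 36185) = Add(-525, 36185) = 35660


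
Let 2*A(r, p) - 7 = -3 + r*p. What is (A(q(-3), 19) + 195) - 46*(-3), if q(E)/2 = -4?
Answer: 259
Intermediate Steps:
q(E) = -8 (q(E) = 2*(-4) = -8)
A(r, p) = 2 + p*r/2 (A(r, p) = 7/2 + (-3 + r*p)/2 = 7/2 + (-3 + p*r)/2 = 7/2 + (-3/2 + p*r/2) = 2 + p*r/2)
(A(q(-3), 19) + 195) - 46*(-3) = ((2 + (½)*19*(-8)) + 195) - 46*(-3) = ((2 - 76) + 195) + 138 = (-74 + 195) + 138 = 121 + 138 = 259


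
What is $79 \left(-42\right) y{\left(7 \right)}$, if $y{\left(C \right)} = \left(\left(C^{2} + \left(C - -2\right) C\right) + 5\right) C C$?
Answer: $-19022094$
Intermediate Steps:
$y{\left(C \right)} = C^{2} \left(5 + C^{2} + C \left(2 + C\right)\right)$ ($y{\left(C \right)} = \left(\left(C^{2} + \left(C + 2\right) C\right) + 5\right) C C = \left(\left(C^{2} + \left(2 + C\right) C\right) + 5\right) C C = \left(\left(C^{2} + C \left(2 + C\right)\right) + 5\right) C C = \left(5 + C^{2} + C \left(2 + C\right)\right) C C = C \left(5 + C^{2} + C \left(2 + C\right)\right) C = C^{2} \left(5 + C^{2} + C \left(2 + C\right)\right)$)
$79 \left(-42\right) y{\left(7 \right)} = 79 \left(-42\right) 7^{2} \left(5 + 2 \cdot 7 + 2 \cdot 7^{2}\right) = - 3318 \cdot 49 \left(5 + 14 + 2 \cdot 49\right) = - 3318 \cdot 49 \left(5 + 14 + 98\right) = - 3318 \cdot 49 \cdot 117 = \left(-3318\right) 5733 = -19022094$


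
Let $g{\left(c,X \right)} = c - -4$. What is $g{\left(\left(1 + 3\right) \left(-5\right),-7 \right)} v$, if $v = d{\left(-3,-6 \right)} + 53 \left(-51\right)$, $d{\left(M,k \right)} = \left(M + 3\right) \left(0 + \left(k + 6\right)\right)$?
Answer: $43248$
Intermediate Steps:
$g{\left(c,X \right)} = 4 + c$ ($g{\left(c,X \right)} = c + 4 = 4 + c$)
$d{\left(M,k \right)} = \left(3 + M\right) \left(6 + k\right)$ ($d{\left(M,k \right)} = \left(3 + M\right) \left(0 + \left(6 + k\right)\right) = \left(3 + M\right) \left(6 + k\right)$)
$v = -2703$ ($v = \left(18 + 3 \left(-6\right) + 6 \left(-3\right) - -18\right) + 53 \left(-51\right) = \left(18 - 18 - 18 + 18\right) - 2703 = 0 - 2703 = -2703$)
$g{\left(\left(1 + 3\right) \left(-5\right),-7 \right)} v = \left(4 + \left(1 + 3\right) \left(-5\right)\right) \left(-2703\right) = \left(4 + 4 \left(-5\right)\right) \left(-2703\right) = \left(4 - 20\right) \left(-2703\right) = \left(-16\right) \left(-2703\right) = 43248$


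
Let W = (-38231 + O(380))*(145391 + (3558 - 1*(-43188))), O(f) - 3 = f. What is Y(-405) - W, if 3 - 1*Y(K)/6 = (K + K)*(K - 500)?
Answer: 7267602894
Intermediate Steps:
O(f) = 3 + f
Y(K) = 18 - 12*K*(-500 + K) (Y(K) = 18 - 6*(K + K)*(K - 500) = 18 - 6*2*K*(-500 + K) = 18 - 12*K*(-500 + K))
W = -7272001176 (W = (-38231 + (3 + 380))*(145391 + (3558 - 1*(-43188))) = (-38231 + 383)*(145391 + (3558 + 43188)) = -37848*(145391 + 46746) = -37848*192137 = -7272001176)
Y(-405) - W = (18 - 12*(-405)**2 + 6000*(-405)) - 1*(-7272001176) = (18 - 12*164025 - 2430000) + 7272001176 = (18 - 1968300 - 2430000) + 7272001176 = -4398282 + 7272001176 = 7267602894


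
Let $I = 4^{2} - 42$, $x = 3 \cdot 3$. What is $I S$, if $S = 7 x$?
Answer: $-1638$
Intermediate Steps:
$x = 9$
$S = 63$ ($S = 7 \cdot 9 = 63$)
$I = -26$ ($I = 16 - 42 = -26$)
$I S = \left(-26\right) 63 = -1638$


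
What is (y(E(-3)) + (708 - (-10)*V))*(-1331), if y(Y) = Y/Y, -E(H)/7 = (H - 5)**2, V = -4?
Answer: -890439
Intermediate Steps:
E(H) = -7*(-5 + H)**2 (E(H) = -7*(H - 5)**2 = -7*(-5 + H)**2)
y(Y) = 1
(y(E(-3)) + (708 - (-10)*V))*(-1331) = (1 + (708 - (-10)*(-4)))*(-1331) = (1 + (708 - 1*40))*(-1331) = (1 + (708 - 40))*(-1331) = (1 + 668)*(-1331) = 669*(-1331) = -890439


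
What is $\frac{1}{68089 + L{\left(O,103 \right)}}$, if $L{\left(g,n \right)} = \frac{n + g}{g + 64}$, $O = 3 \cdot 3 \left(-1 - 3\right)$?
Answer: $\frac{28}{1906559} \approx 1.4686 \cdot 10^{-5}$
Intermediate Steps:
$O = -36$ ($O = 9 \left(-1 - 3\right) = 9 \left(-4\right) = -36$)
$L{\left(g,n \right)} = \frac{g + n}{64 + g}$
$\frac{1}{68089 + L{\left(O,103 \right)}} = \frac{1}{68089 + \frac{-36 + 103}{64 - 36}} = \frac{1}{68089 + \frac{1}{28} \cdot 67} = \frac{1}{68089 + \frac{67}{28}} = \frac{1}{\frac{1906559}{28}} = \frac{28}{1906559}$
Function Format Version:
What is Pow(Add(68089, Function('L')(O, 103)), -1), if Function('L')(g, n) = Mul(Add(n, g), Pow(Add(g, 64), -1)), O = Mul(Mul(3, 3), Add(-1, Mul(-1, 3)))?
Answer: Rational(28, 1906559) ≈ 1.4686e-5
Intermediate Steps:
O = -36 (O = Mul(9, Add(-1, -3)) = Mul(9, -4) = -36)
Function('L')(g, n) = Mul(Pow(Add(64, g), -1), Add(g, n)) (Function('L')(g, n) = Mul(Add(g, n), Pow(Add(64, g), -1)) = Mul(Pow(Add(64, g), -1), Add(g, n)))
Pow(Add(68089, Function('L')(O, 103)), -1) = Pow(Add(68089, Mul(Pow(Add(64, -36), -1), Add(-36, 103))), -1) = Pow(Add(68089, Mul(Pow(28, -1), 67)), -1) = Pow(Add(68089, Mul(Rational(1, 28), 67)), -1) = Pow(Add(68089, Rational(67, 28)), -1) = Pow(Rational(1906559, 28), -1) = Rational(28, 1906559)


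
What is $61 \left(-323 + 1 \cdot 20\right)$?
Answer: $-18483$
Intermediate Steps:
$61 \left(-323 + 1 \cdot 20\right) = 61 \left(-323 + 20\right) = 61 \left(-303\right) = -18483$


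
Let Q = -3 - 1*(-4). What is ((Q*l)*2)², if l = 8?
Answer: 256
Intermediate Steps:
Q = 1 (Q = -3 + 4 = 1)
((Q*l)*2)² = ((1*8)*2)² = (8*2)² = 16² = 256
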